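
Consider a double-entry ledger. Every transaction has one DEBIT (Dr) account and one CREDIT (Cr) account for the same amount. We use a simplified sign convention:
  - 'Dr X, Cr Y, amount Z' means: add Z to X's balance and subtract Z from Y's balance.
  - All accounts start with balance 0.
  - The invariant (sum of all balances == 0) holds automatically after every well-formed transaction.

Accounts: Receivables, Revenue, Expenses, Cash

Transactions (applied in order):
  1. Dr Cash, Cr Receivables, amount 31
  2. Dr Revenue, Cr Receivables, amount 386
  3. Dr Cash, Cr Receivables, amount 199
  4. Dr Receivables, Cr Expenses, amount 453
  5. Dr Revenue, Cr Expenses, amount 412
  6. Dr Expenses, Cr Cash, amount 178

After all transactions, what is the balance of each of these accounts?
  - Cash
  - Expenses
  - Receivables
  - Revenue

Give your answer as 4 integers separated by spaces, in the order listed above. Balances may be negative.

Answer: 52 -687 -163 798

Derivation:
After txn 1 (Dr Cash, Cr Receivables, amount 31): Cash=31 Receivables=-31
After txn 2 (Dr Revenue, Cr Receivables, amount 386): Cash=31 Receivables=-417 Revenue=386
After txn 3 (Dr Cash, Cr Receivables, amount 199): Cash=230 Receivables=-616 Revenue=386
After txn 4 (Dr Receivables, Cr Expenses, amount 453): Cash=230 Expenses=-453 Receivables=-163 Revenue=386
After txn 5 (Dr Revenue, Cr Expenses, amount 412): Cash=230 Expenses=-865 Receivables=-163 Revenue=798
After txn 6 (Dr Expenses, Cr Cash, amount 178): Cash=52 Expenses=-687 Receivables=-163 Revenue=798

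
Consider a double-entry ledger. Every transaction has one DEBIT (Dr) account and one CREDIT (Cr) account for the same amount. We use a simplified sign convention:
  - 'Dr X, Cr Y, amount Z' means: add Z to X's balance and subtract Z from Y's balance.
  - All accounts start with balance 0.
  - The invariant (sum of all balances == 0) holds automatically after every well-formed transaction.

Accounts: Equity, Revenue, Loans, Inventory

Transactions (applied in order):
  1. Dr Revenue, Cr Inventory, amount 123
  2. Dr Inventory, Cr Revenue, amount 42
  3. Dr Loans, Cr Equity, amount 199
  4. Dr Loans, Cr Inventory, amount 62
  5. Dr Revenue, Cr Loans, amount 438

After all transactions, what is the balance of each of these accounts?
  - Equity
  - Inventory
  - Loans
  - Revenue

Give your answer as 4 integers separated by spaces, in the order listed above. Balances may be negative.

After txn 1 (Dr Revenue, Cr Inventory, amount 123): Inventory=-123 Revenue=123
After txn 2 (Dr Inventory, Cr Revenue, amount 42): Inventory=-81 Revenue=81
After txn 3 (Dr Loans, Cr Equity, amount 199): Equity=-199 Inventory=-81 Loans=199 Revenue=81
After txn 4 (Dr Loans, Cr Inventory, amount 62): Equity=-199 Inventory=-143 Loans=261 Revenue=81
After txn 5 (Dr Revenue, Cr Loans, amount 438): Equity=-199 Inventory=-143 Loans=-177 Revenue=519

Answer: -199 -143 -177 519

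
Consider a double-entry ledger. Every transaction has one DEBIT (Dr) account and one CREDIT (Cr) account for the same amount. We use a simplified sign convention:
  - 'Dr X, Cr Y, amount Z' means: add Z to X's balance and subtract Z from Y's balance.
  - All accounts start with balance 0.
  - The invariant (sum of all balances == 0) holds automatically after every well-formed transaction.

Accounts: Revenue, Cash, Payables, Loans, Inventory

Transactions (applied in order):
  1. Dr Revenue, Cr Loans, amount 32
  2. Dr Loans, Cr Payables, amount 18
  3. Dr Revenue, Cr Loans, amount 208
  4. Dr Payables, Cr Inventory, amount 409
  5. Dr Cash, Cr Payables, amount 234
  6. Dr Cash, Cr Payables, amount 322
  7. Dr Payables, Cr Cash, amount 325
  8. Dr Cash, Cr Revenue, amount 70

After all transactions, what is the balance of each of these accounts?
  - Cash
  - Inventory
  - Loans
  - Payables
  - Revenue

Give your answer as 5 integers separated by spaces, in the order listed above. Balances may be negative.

After txn 1 (Dr Revenue, Cr Loans, amount 32): Loans=-32 Revenue=32
After txn 2 (Dr Loans, Cr Payables, amount 18): Loans=-14 Payables=-18 Revenue=32
After txn 3 (Dr Revenue, Cr Loans, amount 208): Loans=-222 Payables=-18 Revenue=240
After txn 4 (Dr Payables, Cr Inventory, amount 409): Inventory=-409 Loans=-222 Payables=391 Revenue=240
After txn 5 (Dr Cash, Cr Payables, amount 234): Cash=234 Inventory=-409 Loans=-222 Payables=157 Revenue=240
After txn 6 (Dr Cash, Cr Payables, amount 322): Cash=556 Inventory=-409 Loans=-222 Payables=-165 Revenue=240
After txn 7 (Dr Payables, Cr Cash, amount 325): Cash=231 Inventory=-409 Loans=-222 Payables=160 Revenue=240
After txn 8 (Dr Cash, Cr Revenue, amount 70): Cash=301 Inventory=-409 Loans=-222 Payables=160 Revenue=170

Answer: 301 -409 -222 160 170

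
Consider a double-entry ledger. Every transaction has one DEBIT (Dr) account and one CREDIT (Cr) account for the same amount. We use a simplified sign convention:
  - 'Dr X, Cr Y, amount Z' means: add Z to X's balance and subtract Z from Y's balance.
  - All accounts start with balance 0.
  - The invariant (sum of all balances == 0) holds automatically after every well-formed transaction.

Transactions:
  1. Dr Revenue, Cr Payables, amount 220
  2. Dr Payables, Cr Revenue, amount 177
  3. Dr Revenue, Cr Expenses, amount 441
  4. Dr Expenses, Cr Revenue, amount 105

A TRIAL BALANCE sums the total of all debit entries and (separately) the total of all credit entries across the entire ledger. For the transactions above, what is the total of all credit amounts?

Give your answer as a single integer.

Answer: 943

Derivation:
Txn 1: credit+=220
Txn 2: credit+=177
Txn 3: credit+=441
Txn 4: credit+=105
Total credits = 943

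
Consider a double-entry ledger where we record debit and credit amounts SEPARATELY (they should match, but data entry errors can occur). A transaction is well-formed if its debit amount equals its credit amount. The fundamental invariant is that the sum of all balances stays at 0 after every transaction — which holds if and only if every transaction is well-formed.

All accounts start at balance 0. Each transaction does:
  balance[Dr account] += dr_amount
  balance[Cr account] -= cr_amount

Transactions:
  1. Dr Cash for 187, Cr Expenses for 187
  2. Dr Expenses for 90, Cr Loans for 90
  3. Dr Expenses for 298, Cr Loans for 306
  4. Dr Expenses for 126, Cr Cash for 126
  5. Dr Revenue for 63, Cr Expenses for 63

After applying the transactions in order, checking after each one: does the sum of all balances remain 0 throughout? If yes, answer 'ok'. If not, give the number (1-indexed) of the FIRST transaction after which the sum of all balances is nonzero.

After txn 1: dr=187 cr=187 sum_balances=0
After txn 2: dr=90 cr=90 sum_balances=0
After txn 3: dr=298 cr=306 sum_balances=-8
After txn 4: dr=126 cr=126 sum_balances=-8
After txn 5: dr=63 cr=63 sum_balances=-8

Answer: 3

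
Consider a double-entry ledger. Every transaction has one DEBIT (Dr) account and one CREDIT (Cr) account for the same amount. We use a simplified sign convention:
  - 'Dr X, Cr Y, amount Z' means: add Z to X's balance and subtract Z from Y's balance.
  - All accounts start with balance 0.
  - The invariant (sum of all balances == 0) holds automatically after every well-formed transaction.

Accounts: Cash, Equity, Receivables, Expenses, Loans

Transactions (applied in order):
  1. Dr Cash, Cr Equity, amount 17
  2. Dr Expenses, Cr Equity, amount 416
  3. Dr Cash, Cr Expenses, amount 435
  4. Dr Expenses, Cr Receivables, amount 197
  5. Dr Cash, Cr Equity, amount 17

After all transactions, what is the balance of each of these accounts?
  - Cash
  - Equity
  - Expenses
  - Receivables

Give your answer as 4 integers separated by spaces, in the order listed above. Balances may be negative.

Answer: 469 -450 178 -197

Derivation:
After txn 1 (Dr Cash, Cr Equity, amount 17): Cash=17 Equity=-17
After txn 2 (Dr Expenses, Cr Equity, amount 416): Cash=17 Equity=-433 Expenses=416
After txn 3 (Dr Cash, Cr Expenses, amount 435): Cash=452 Equity=-433 Expenses=-19
After txn 4 (Dr Expenses, Cr Receivables, amount 197): Cash=452 Equity=-433 Expenses=178 Receivables=-197
After txn 5 (Dr Cash, Cr Equity, amount 17): Cash=469 Equity=-450 Expenses=178 Receivables=-197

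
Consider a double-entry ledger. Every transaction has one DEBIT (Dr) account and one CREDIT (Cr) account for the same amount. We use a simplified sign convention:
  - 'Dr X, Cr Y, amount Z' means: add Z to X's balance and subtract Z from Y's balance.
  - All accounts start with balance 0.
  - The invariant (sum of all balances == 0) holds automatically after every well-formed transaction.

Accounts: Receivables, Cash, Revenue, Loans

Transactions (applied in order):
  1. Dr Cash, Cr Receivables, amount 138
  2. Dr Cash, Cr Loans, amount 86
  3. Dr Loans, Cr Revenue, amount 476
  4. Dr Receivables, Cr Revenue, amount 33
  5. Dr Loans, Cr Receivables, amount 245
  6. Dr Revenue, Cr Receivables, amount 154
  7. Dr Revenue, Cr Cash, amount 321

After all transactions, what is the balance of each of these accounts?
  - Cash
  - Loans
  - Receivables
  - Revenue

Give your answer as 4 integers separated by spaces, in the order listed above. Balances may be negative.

After txn 1 (Dr Cash, Cr Receivables, amount 138): Cash=138 Receivables=-138
After txn 2 (Dr Cash, Cr Loans, amount 86): Cash=224 Loans=-86 Receivables=-138
After txn 3 (Dr Loans, Cr Revenue, amount 476): Cash=224 Loans=390 Receivables=-138 Revenue=-476
After txn 4 (Dr Receivables, Cr Revenue, amount 33): Cash=224 Loans=390 Receivables=-105 Revenue=-509
After txn 5 (Dr Loans, Cr Receivables, amount 245): Cash=224 Loans=635 Receivables=-350 Revenue=-509
After txn 6 (Dr Revenue, Cr Receivables, amount 154): Cash=224 Loans=635 Receivables=-504 Revenue=-355
After txn 7 (Dr Revenue, Cr Cash, amount 321): Cash=-97 Loans=635 Receivables=-504 Revenue=-34

Answer: -97 635 -504 -34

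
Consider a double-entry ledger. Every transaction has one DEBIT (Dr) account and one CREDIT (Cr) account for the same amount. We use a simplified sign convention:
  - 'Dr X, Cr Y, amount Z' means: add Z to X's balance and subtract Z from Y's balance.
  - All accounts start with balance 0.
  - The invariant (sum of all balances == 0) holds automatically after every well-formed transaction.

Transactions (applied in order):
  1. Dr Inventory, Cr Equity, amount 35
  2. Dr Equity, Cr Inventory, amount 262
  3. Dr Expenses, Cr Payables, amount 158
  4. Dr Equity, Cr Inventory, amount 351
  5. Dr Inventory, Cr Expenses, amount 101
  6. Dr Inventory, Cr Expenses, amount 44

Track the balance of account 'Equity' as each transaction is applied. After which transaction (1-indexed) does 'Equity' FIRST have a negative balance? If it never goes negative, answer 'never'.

Answer: 1

Derivation:
After txn 1: Equity=-35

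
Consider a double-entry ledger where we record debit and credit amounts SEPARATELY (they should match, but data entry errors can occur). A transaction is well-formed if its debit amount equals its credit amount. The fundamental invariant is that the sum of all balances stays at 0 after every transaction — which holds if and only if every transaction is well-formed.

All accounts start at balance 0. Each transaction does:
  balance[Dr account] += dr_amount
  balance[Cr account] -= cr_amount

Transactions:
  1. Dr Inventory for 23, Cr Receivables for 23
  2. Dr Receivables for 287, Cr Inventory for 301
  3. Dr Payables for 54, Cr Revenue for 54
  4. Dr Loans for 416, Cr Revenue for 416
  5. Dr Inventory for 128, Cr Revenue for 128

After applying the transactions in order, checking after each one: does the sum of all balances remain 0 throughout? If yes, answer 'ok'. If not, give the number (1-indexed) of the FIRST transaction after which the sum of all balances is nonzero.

Answer: 2

Derivation:
After txn 1: dr=23 cr=23 sum_balances=0
After txn 2: dr=287 cr=301 sum_balances=-14
After txn 3: dr=54 cr=54 sum_balances=-14
After txn 4: dr=416 cr=416 sum_balances=-14
After txn 5: dr=128 cr=128 sum_balances=-14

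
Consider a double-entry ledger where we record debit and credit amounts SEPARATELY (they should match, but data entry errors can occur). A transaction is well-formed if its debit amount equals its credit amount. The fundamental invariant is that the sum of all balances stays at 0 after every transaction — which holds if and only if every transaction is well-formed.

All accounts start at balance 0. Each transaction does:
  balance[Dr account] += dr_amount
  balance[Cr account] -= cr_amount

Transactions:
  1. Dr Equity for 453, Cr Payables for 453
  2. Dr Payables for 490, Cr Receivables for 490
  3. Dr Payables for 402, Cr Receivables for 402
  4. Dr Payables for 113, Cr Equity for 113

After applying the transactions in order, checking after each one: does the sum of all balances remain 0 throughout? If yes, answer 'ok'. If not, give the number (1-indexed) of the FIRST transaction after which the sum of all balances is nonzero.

Answer: ok

Derivation:
After txn 1: dr=453 cr=453 sum_balances=0
After txn 2: dr=490 cr=490 sum_balances=0
After txn 3: dr=402 cr=402 sum_balances=0
After txn 4: dr=113 cr=113 sum_balances=0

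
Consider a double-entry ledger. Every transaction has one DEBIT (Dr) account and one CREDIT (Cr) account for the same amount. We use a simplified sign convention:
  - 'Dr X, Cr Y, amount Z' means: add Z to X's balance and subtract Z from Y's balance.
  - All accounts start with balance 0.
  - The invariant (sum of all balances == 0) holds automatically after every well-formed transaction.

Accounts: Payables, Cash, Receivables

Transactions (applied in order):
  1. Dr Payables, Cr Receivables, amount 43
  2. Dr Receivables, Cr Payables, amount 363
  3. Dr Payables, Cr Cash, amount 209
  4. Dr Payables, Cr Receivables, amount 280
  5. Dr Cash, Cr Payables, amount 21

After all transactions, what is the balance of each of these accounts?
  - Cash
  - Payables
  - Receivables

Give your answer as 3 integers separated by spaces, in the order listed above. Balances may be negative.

Answer: -188 148 40

Derivation:
After txn 1 (Dr Payables, Cr Receivables, amount 43): Payables=43 Receivables=-43
After txn 2 (Dr Receivables, Cr Payables, amount 363): Payables=-320 Receivables=320
After txn 3 (Dr Payables, Cr Cash, amount 209): Cash=-209 Payables=-111 Receivables=320
After txn 4 (Dr Payables, Cr Receivables, amount 280): Cash=-209 Payables=169 Receivables=40
After txn 5 (Dr Cash, Cr Payables, amount 21): Cash=-188 Payables=148 Receivables=40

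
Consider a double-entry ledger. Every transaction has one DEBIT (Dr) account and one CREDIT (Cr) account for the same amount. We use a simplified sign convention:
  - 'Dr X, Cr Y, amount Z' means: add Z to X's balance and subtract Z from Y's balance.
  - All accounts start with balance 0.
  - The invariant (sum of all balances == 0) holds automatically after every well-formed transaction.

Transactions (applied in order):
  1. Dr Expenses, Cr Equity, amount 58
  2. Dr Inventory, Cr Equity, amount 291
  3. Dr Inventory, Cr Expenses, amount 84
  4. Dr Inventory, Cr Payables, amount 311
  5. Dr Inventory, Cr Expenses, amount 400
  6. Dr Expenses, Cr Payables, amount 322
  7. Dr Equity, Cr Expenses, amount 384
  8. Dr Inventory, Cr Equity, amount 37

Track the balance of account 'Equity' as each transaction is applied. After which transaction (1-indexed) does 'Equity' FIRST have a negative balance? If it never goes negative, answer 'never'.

Answer: 1

Derivation:
After txn 1: Equity=-58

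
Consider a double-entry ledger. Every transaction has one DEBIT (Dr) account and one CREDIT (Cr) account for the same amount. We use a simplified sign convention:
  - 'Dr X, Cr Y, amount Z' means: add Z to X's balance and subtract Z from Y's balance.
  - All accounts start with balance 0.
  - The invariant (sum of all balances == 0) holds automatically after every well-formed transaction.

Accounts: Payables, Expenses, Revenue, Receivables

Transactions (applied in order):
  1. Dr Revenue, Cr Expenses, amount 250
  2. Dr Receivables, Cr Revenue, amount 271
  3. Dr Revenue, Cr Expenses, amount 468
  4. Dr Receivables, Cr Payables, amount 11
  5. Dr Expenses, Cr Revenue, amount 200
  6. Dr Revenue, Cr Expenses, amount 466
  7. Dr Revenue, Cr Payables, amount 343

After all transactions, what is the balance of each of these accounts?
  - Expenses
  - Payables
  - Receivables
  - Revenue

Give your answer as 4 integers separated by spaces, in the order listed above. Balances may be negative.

Answer: -984 -354 282 1056

Derivation:
After txn 1 (Dr Revenue, Cr Expenses, amount 250): Expenses=-250 Revenue=250
After txn 2 (Dr Receivables, Cr Revenue, amount 271): Expenses=-250 Receivables=271 Revenue=-21
After txn 3 (Dr Revenue, Cr Expenses, amount 468): Expenses=-718 Receivables=271 Revenue=447
After txn 4 (Dr Receivables, Cr Payables, amount 11): Expenses=-718 Payables=-11 Receivables=282 Revenue=447
After txn 5 (Dr Expenses, Cr Revenue, amount 200): Expenses=-518 Payables=-11 Receivables=282 Revenue=247
After txn 6 (Dr Revenue, Cr Expenses, amount 466): Expenses=-984 Payables=-11 Receivables=282 Revenue=713
After txn 7 (Dr Revenue, Cr Payables, amount 343): Expenses=-984 Payables=-354 Receivables=282 Revenue=1056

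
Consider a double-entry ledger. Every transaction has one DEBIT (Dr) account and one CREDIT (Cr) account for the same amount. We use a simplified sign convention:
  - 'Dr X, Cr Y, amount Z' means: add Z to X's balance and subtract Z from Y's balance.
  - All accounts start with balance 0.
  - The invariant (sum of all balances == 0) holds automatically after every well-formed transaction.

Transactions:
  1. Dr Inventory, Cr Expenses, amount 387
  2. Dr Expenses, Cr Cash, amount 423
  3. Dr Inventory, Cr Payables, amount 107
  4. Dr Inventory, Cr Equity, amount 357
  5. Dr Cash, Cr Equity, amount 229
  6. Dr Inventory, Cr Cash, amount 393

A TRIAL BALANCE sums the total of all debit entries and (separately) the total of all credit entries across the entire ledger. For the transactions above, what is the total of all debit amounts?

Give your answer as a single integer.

Answer: 1896

Derivation:
Txn 1: debit+=387
Txn 2: debit+=423
Txn 3: debit+=107
Txn 4: debit+=357
Txn 5: debit+=229
Txn 6: debit+=393
Total debits = 1896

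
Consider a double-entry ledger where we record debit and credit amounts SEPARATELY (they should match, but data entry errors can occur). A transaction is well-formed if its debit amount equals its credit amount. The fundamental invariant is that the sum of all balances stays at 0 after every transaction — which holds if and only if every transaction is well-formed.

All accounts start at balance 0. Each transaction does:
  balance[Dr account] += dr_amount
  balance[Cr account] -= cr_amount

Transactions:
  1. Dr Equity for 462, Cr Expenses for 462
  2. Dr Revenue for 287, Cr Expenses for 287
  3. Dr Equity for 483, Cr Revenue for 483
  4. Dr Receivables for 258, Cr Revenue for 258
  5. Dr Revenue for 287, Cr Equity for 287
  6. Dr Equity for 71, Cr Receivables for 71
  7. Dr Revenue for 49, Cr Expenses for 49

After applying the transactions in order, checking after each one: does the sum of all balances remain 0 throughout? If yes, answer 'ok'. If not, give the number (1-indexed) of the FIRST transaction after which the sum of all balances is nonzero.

Answer: ok

Derivation:
After txn 1: dr=462 cr=462 sum_balances=0
After txn 2: dr=287 cr=287 sum_balances=0
After txn 3: dr=483 cr=483 sum_balances=0
After txn 4: dr=258 cr=258 sum_balances=0
After txn 5: dr=287 cr=287 sum_balances=0
After txn 6: dr=71 cr=71 sum_balances=0
After txn 7: dr=49 cr=49 sum_balances=0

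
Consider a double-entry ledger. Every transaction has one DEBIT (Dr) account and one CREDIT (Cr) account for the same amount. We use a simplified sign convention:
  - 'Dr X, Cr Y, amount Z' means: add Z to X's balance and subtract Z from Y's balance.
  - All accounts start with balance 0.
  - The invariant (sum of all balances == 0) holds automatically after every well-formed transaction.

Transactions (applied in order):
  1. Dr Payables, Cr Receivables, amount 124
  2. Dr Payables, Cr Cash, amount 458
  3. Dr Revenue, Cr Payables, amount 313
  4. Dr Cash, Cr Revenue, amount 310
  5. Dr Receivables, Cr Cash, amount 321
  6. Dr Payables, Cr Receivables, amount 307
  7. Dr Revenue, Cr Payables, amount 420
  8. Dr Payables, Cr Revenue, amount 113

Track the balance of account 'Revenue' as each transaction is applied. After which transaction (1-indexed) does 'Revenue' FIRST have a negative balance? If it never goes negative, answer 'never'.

After txn 1: Revenue=0
After txn 2: Revenue=0
After txn 3: Revenue=313
After txn 4: Revenue=3
After txn 5: Revenue=3
After txn 6: Revenue=3
After txn 7: Revenue=423
After txn 8: Revenue=310

Answer: never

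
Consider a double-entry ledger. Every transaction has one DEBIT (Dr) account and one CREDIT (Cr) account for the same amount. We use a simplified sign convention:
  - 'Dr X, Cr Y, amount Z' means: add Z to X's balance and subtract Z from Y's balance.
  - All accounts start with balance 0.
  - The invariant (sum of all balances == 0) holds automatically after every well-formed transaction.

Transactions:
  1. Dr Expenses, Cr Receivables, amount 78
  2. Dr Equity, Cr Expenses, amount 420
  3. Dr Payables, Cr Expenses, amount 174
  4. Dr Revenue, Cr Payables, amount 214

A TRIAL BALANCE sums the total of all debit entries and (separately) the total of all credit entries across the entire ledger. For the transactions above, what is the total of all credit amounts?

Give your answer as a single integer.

Txn 1: credit+=78
Txn 2: credit+=420
Txn 3: credit+=174
Txn 4: credit+=214
Total credits = 886

Answer: 886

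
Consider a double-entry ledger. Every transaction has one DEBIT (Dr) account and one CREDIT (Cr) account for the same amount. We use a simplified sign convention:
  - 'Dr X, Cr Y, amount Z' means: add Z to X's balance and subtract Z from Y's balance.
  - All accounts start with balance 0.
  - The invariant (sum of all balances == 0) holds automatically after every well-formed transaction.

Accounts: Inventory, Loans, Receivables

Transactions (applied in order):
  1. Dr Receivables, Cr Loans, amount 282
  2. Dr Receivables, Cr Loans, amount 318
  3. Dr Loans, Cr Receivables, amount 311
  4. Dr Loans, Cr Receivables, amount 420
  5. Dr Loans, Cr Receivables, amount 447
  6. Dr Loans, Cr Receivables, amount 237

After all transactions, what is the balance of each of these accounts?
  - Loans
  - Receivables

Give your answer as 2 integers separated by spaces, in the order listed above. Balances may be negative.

Answer: 815 -815

Derivation:
After txn 1 (Dr Receivables, Cr Loans, amount 282): Loans=-282 Receivables=282
After txn 2 (Dr Receivables, Cr Loans, amount 318): Loans=-600 Receivables=600
After txn 3 (Dr Loans, Cr Receivables, amount 311): Loans=-289 Receivables=289
After txn 4 (Dr Loans, Cr Receivables, amount 420): Loans=131 Receivables=-131
After txn 5 (Dr Loans, Cr Receivables, amount 447): Loans=578 Receivables=-578
After txn 6 (Dr Loans, Cr Receivables, amount 237): Loans=815 Receivables=-815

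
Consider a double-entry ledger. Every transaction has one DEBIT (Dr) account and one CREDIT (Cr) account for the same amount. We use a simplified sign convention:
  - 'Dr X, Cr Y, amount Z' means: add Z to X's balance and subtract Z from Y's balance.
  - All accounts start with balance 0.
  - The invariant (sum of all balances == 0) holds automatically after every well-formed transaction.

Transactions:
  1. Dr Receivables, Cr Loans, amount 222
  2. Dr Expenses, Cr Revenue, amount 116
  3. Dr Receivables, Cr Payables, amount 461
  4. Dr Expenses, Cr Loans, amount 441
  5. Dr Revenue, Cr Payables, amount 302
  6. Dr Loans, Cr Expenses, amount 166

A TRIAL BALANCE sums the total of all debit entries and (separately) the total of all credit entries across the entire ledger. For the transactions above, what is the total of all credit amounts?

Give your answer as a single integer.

Answer: 1708

Derivation:
Txn 1: credit+=222
Txn 2: credit+=116
Txn 3: credit+=461
Txn 4: credit+=441
Txn 5: credit+=302
Txn 6: credit+=166
Total credits = 1708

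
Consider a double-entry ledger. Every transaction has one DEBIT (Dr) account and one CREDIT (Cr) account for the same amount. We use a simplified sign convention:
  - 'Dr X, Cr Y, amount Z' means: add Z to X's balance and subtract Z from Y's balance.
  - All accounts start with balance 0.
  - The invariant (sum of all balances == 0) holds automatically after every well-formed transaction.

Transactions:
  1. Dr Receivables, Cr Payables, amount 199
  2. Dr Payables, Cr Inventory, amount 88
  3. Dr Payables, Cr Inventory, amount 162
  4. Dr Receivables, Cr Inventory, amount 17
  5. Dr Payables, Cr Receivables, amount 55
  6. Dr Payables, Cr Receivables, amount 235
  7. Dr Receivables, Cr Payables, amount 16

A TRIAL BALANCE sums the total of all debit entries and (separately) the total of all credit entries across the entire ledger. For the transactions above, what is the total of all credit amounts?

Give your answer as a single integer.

Txn 1: credit+=199
Txn 2: credit+=88
Txn 3: credit+=162
Txn 4: credit+=17
Txn 5: credit+=55
Txn 6: credit+=235
Txn 7: credit+=16
Total credits = 772

Answer: 772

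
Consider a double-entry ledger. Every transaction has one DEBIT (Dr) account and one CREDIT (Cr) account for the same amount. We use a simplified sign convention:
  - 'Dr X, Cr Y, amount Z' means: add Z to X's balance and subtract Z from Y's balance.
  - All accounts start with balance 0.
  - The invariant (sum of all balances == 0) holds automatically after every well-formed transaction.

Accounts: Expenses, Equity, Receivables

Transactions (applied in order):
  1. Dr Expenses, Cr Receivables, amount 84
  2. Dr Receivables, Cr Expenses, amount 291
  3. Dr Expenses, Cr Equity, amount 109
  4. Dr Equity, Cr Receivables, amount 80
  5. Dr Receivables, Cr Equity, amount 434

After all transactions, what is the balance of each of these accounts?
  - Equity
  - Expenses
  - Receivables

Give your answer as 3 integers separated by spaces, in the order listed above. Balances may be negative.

Answer: -463 -98 561

Derivation:
After txn 1 (Dr Expenses, Cr Receivables, amount 84): Expenses=84 Receivables=-84
After txn 2 (Dr Receivables, Cr Expenses, amount 291): Expenses=-207 Receivables=207
After txn 3 (Dr Expenses, Cr Equity, amount 109): Equity=-109 Expenses=-98 Receivables=207
After txn 4 (Dr Equity, Cr Receivables, amount 80): Equity=-29 Expenses=-98 Receivables=127
After txn 5 (Dr Receivables, Cr Equity, amount 434): Equity=-463 Expenses=-98 Receivables=561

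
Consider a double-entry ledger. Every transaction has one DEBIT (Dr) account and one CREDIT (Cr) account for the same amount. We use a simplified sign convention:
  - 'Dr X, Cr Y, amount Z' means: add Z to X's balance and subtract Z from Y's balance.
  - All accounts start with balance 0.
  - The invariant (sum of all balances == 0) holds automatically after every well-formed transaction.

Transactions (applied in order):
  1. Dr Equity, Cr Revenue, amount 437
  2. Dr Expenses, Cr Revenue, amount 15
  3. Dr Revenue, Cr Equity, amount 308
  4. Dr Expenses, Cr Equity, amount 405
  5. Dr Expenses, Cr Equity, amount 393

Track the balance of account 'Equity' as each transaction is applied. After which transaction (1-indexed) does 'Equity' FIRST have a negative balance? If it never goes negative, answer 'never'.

After txn 1: Equity=437
After txn 2: Equity=437
After txn 3: Equity=129
After txn 4: Equity=-276

Answer: 4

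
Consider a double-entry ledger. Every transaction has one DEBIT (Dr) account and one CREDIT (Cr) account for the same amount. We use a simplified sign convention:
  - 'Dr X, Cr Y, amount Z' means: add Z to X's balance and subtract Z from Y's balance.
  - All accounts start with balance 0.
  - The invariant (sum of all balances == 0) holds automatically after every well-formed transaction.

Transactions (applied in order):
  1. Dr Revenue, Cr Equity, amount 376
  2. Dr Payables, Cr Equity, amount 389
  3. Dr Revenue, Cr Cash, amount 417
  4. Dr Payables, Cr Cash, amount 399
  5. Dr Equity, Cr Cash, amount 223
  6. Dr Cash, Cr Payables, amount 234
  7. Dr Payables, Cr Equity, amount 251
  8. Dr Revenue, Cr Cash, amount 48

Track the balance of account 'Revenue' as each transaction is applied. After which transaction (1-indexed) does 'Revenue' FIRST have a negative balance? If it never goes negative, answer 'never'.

After txn 1: Revenue=376
After txn 2: Revenue=376
After txn 3: Revenue=793
After txn 4: Revenue=793
After txn 5: Revenue=793
After txn 6: Revenue=793
After txn 7: Revenue=793
After txn 8: Revenue=841

Answer: never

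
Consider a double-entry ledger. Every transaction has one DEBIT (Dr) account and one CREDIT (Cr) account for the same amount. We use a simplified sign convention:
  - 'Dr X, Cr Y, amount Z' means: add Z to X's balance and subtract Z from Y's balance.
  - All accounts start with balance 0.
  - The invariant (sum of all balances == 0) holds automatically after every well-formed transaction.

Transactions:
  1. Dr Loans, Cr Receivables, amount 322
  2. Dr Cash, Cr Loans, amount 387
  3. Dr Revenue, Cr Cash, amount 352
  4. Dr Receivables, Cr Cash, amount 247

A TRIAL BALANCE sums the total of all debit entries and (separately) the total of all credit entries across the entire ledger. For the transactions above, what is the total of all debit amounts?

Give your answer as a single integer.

Answer: 1308

Derivation:
Txn 1: debit+=322
Txn 2: debit+=387
Txn 3: debit+=352
Txn 4: debit+=247
Total debits = 1308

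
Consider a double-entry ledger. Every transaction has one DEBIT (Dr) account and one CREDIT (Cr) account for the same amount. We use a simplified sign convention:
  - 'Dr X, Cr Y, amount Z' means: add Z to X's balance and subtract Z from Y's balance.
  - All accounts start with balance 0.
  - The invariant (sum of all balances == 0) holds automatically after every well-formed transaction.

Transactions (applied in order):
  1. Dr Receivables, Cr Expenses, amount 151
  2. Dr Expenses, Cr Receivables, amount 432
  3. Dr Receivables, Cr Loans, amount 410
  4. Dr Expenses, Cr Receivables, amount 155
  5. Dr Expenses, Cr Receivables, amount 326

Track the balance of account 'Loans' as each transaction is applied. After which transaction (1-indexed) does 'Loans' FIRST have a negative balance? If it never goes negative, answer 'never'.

After txn 1: Loans=0
After txn 2: Loans=0
After txn 3: Loans=-410

Answer: 3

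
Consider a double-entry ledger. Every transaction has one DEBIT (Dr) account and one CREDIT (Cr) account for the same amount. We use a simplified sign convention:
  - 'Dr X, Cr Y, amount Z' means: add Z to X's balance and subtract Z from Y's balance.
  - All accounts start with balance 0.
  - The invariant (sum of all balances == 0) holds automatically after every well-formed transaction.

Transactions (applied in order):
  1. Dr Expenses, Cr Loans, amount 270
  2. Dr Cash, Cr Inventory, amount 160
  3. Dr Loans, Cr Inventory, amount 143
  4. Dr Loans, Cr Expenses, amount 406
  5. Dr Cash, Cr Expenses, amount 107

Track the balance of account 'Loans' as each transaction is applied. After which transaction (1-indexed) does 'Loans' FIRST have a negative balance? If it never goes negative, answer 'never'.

After txn 1: Loans=-270

Answer: 1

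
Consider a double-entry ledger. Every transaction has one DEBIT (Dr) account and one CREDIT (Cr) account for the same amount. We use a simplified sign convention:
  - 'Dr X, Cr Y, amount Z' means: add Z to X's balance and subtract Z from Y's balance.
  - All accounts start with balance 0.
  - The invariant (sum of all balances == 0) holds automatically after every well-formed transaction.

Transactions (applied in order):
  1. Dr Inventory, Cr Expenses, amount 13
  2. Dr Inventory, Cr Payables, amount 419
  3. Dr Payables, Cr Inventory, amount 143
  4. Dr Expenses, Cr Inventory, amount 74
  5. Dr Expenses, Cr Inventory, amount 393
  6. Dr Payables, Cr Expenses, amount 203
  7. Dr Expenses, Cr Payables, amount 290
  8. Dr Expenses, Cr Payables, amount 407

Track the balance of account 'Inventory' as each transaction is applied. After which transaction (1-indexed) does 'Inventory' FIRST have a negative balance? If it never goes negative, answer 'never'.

Answer: 5

Derivation:
After txn 1: Inventory=13
After txn 2: Inventory=432
After txn 3: Inventory=289
After txn 4: Inventory=215
After txn 5: Inventory=-178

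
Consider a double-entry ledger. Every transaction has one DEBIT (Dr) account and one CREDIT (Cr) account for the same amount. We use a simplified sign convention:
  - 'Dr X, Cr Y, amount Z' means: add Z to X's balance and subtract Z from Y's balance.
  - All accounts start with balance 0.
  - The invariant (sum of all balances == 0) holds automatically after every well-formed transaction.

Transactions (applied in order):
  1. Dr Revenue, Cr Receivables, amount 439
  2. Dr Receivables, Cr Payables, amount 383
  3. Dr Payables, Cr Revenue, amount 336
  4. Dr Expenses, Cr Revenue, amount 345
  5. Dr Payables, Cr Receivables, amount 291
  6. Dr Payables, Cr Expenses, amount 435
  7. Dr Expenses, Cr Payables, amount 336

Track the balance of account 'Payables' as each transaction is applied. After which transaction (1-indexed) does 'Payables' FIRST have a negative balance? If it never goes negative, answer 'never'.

Answer: 2

Derivation:
After txn 1: Payables=0
After txn 2: Payables=-383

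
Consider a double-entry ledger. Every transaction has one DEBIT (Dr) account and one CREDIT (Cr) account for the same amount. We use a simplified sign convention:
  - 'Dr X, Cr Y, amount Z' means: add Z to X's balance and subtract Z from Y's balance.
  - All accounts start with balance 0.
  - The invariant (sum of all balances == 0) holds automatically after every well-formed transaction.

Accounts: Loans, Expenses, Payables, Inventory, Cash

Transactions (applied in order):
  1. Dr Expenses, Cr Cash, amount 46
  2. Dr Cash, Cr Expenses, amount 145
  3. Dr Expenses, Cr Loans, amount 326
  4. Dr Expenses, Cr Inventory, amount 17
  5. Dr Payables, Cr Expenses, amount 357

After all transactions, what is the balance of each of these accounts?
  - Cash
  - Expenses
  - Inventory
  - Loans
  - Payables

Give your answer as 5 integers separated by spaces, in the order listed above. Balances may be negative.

After txn 1 (Dr Expenses, Cr Cash, amount 46): Cash=-46 Expenses=46
After txn 2 (Dr Cash, Cr Expenses, amount 145): Cash=99 Expenses=-99
After txn 3 (Dr Expenses, Cr Loans, amount 326): Cash=99 Expenses=227 Loans=-326
After txn 4 (Dr Expenses, Cr Inventory, amount 17): Cash=99 Expenses=244 Inventory=-17 Loans=-326
After txn 5 (Dr Payables, Cr Expenses, amount 357): Cash=99 Expenses=-113 Inventory=-17 Loans=-326 Payables=357

Answer: 99 -113 -17 -326 357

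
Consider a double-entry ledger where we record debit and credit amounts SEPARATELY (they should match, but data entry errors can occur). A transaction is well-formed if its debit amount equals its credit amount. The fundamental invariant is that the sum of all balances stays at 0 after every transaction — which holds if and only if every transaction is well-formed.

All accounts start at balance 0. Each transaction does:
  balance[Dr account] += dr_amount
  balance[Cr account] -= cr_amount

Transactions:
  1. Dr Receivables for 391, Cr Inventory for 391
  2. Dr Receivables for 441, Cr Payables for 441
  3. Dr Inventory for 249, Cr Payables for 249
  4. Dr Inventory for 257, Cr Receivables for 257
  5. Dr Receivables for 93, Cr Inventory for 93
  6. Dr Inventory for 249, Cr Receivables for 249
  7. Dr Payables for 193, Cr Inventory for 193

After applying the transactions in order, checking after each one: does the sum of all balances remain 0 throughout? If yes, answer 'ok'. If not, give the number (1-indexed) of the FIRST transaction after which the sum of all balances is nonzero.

Answer: ok

Derivation:
After txn 1: dr=391 cr=391 sum_balances=0
After txn 2: dr=441 cr=441 sum_balances=0
After txn 3: dr=249 cr=249 sum_balances=0
After txn 4: dr=257 cr=257 sum_balances=0
After txn 5: dr=93 cr=93 sum_balances=0
After txn 6: dr=249 cr=249 sum_balances=0
After txn 7: dr=193 cr=193 sum_balances=0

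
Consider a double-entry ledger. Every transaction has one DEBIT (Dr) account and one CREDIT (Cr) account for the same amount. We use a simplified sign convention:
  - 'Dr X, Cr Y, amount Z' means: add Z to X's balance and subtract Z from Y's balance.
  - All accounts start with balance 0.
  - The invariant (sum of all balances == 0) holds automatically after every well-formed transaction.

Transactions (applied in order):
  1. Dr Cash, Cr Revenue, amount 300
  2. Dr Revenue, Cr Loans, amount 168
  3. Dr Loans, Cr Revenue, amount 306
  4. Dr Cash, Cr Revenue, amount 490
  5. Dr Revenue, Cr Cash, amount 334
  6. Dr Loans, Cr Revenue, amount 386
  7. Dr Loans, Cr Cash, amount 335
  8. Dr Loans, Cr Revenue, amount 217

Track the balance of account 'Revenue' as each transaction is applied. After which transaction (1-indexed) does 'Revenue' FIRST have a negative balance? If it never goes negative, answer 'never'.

After txn 1: Revenue=-300

Answer: 1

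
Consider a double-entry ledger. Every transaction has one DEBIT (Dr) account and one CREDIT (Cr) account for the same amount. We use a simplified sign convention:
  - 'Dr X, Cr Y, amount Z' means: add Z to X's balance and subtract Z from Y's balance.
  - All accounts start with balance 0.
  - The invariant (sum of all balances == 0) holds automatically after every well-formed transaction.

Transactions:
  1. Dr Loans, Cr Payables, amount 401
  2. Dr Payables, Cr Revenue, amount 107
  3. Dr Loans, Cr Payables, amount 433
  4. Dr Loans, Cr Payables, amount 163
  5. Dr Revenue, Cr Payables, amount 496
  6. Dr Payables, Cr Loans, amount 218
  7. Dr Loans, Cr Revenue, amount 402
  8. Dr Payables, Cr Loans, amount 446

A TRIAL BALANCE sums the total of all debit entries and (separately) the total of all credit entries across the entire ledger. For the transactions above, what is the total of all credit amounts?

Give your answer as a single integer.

Answer: 2666

Derivation:
Txn 1: credit+=401
Txn 2: credit+=107
Txn 3: credit+=433
Txn 4: credit+=163
Txn 5: credit+=496
Txn 6: credit+=218
Txn 7: credit+=402
Txn 8: credit+=446
Total credits = 2666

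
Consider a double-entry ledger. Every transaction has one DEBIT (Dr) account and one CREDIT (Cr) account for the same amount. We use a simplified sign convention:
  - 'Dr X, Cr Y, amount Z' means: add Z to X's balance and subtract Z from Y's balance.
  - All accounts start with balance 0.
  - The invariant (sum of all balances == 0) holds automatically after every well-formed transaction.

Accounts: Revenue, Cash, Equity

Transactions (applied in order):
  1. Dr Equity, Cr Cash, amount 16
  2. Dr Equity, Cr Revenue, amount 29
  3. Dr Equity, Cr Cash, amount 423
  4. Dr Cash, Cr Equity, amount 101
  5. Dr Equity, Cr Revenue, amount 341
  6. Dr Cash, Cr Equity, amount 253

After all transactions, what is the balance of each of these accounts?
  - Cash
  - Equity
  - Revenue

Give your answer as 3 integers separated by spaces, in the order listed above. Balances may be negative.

Answer: -85 455 -370

Derivation:
After txn 1 (Dr Equity, Cr Cash, amount 16): Cash=-16 Equity=16
After txn 2 (Dr Equity, Cr Revenue, amount 29): Cash=-16 Equity=45 Revenue=-29
After txn 3 (Dr Equity, Cr Cash, amount 423): Cash=-439 Equity=468 Revenue=-29
After txn 4 (Dr Cash, Cr Equity, amount 101): Cash=-338 Equity=367 Revenue=-29
After txn 5 (Dr Equity, Cr Revenue, amount 341): Cash=-338 Equity=708 Revenue=-370
After txn 6 (Dr Cash, Cr Equity, amount 253): Cash=-85 Equity=455 Revenue=-370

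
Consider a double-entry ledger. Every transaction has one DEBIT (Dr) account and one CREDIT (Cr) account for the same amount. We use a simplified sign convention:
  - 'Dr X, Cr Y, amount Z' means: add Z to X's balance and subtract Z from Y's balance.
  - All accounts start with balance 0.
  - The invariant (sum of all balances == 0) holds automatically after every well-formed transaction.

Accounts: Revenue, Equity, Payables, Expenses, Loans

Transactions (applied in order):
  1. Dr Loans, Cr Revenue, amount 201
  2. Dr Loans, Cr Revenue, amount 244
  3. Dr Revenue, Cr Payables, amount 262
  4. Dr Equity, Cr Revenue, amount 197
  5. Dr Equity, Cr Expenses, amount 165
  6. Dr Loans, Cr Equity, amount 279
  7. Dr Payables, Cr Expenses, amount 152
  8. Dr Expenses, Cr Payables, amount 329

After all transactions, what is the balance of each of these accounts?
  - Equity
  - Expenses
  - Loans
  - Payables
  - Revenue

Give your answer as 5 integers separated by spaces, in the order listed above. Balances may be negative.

Answer: 83 12 724 -439 -380

Derivation:
After txn 1 (Dr Loans, Cr Revenue, amount 201): Loans=201 Revenue=-201
After txn 2 (Dr Loans, Cr Revenue, amount 244): Loans=445 Revenue=-445
After txn 3 (Dr Revenue, Cr Payables, amount 262): Loans=445 Payables=-262 Revenue=-183
After txn 4 (Dr Equity, Cr Revenue, amount 197): Equity=197 Loans=445 Payables=-262 Revenue=-380
After txn 5 (Dr Equity, Cr Expenses, amount 165): Equity=362 Expenses=-165 Loans=445 Payables=-262 Revenue=-380
After txn 6 (Dr Loans, Cr Equity, amount 279): Equity=83 Expenses=-165 Loans=724 Payables=-262 Revenue=-380
After txn 7 (Dr Payables, Cr Expenses, amount 152): Equity=83 Expenses=-317 Loans=724 Payables=-110 Revenue=-380
After txn 8 (Dr Expenses, Cr Payables, amount 329): Equity=83 Expenses=12 Loans=724 Payables=-439 Revenue=-380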